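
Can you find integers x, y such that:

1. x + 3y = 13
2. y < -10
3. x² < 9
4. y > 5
No

A contradictory subset is {y < -10, y > 5}. No integer assignment can satisfy these jointly:

  - y < -10: bounds one variable relative to a constant
  - y > 5: bounds one variable relative to a constant

Direct contradiction: the bounds on y require y ≥ 6 and y ≤ -11 simultaneously, which is empty.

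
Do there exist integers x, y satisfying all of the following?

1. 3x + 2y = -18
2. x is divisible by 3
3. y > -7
Yes

Take x = -6, y = 0. Substituting into each constraint:
  (1) 3(-6) + 2(0) = -18 ✓
  (2) -6 = 3 × -2, remainder 0 ✓
  (3) 0 > -7 ✓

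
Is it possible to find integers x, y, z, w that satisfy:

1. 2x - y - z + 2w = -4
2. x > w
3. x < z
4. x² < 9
Yes

Take x = 0, y = 1, z = 1, w = -1. Substituting into each constraint:
  (1) 2(0) + (-1) + (-1) + 2(-1) = -4 ✓
  (2) 0 > -1 ✓
  (3) 0 < 1 ✓
  (4) x² = (0)² = 0, and 0 < 9 ✓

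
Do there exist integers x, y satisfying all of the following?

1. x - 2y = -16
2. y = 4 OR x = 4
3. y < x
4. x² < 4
No

A contradictory subset is {x - 2y = -16, y = 4 OR x = 4, y < x}. No integer assignment can satisfy these jointly:

  - x - 2y = -16: is a linear equation tying the variables together
  - y = 4 OR x = 4: forces a choice: either y = 4 or x = 4
  - y < x: bounds one variable relative to another variable

Split on the disjunction (y = 4 OR x = 4):
  • If y = 4: the equation forces x = -8, giving (y, x) = (4, -8), which violates x > y.
  • If x = 4: the equation forces y = 10, giving (x, y) = (4, 10), which violates x > y.
Both branches are infeasible, so the system has no integer solution.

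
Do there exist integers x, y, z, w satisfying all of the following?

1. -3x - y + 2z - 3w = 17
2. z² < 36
Yes

Take x = 0, y = 0, z = 1, w = -5. Substituting into each constraint:
  (1) -3(0) + 0 + 2(1) - 3(-5) = 17 ✓
  (2) z² = (1)² = 1, and 1 < 36 ✓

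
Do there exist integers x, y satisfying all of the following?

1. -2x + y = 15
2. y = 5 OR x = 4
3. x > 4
No

The full constraint system is jointly infeasible over the integers. Each constraint and what it forces:

  - -2x + y = 15: is a linear equation tying the variables together
  - y = 5 OR x = 4: forces a choice: either y = 5 or x = 4
  - x > 4: bounds one variable relative to a constant

Split on the disjunction (y = 5 OR x = 4):
  • If y = 5: the equation forces x = -5, which contradicts the bound x ≥ 5.
  • If x = 4: this contradicts the bound x ≥ 5.
Both branches are infeasible, so the system has no integer solution.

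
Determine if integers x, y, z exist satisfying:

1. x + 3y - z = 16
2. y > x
Yes

Take x = -1, y = 0, z = -17. Substituting into each constraint:
  (1) (-1) + 3(0) + 17 = 16 ✓
  (2) 0 > -1 ✓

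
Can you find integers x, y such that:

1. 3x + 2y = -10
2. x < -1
Yes

Take x = -2, y = -2. Substituting into each constraint:
  (1) 3(-2) + 2(-2) = -10 ✓
  (2) -2 < -1 ✓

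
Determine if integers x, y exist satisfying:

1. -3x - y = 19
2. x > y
Yes

Take x = -4, y = -7. Substituting into each constraint:
  (1) -3(-4) + 7 = 19 ✓
  (2) -4 > -7 ✓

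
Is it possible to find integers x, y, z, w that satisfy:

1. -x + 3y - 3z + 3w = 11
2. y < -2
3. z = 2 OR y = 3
Yes

Take x = 1, y = -3, z = 2, w = 9. Substituting into each constraint:
  (1) (-1) + 3(-3) - 3(2) + 3(9) = 11 ✓
  (2) -3 < -2 ✓
  (3) z = 2, target 2 ✓ (first branch holds)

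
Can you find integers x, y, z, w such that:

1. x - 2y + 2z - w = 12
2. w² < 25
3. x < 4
Yes

Take x = 0, y = 0, z = 6, w = 0. Substituting into each constraint:
  (1) 0 - 2(0) + 2(6) + 0 = 12 ✓
  (2) w² = (0)² = 0, and 0 < 25 ✓
  (3) 0 < 4 ✓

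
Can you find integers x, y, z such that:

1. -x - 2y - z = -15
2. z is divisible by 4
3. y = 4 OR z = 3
Yes

Take x = 7, y = 4, z = 0. Substituting into each constraint:
  (1) (-7) - 2(4) + 0 = -15 ✓
  (2) 0 = 4 × 0, remainder 0 ✓
  (3) y = 4, target 4 ✓ (first branch holds)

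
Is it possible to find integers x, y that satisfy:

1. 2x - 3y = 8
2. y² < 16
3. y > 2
No

The full constraint system is jointly infeasible over the integers. Each constraint and what it forces:

  - 2x - 3y = 8: is a linear equation tying the variables together
  - y² < 16: restricts y to |y| ≤ 3
  - y > 2: bounds one variable relative to a constant

The bounds confine y to {3}. For each value, substitute into the equation:
  • y = 3: the equation gives 2x = 17, so x would not be an integer.
Every case fails, so no integer solution exists.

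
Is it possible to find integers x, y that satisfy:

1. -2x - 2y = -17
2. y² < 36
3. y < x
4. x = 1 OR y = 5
No

Even the single constraint (-2x - 2y = -17) is infeasible over the integers.

  - -2x - 2y = -17: every term on the left is divisible by 2, so the LHS ≡ 0 (mod 2), but the RHS -17 is not — no integer solution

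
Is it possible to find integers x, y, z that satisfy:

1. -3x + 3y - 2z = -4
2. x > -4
Yes

Take x = 0, y = 0, z = 2. Substituting into each constraint:
  (1) -3(0) + 3(0) - 2(2) = -4 ✓
  (2) 0 > -4 ✓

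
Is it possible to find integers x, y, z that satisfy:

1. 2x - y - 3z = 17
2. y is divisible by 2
Yes

Take x = 0, y = -2, z = -5. Substituting into each constraint:
  (1) 2(0) + 2 - 3(-5) = 17 ✓
  (2) -2 = 2 × -1, remainder 0 ✓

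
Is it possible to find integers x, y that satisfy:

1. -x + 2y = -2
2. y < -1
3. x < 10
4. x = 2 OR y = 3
No

A contradictory subset is {-x + 2y = -2, y < -1, x = 2 OR y = 3}. No integer assignment can satisfy these jointly:

  - -x + 2y = -2: is a linear equation tying the variables together
  - y < -1: bounds one variable relative to a constant
  - x = 2 OR y = 3: forces a choice: either x = 2 or y = 3

Split on the disjunction (x = 2 OR y = 3):
  • If x = 2: the equation forces y = 0, which contradicts the bound y ≤ -2.
  • If y = 3: this contradicts the bound y ≤ -2.
Both branches are infeasible, so the system has no integer solution.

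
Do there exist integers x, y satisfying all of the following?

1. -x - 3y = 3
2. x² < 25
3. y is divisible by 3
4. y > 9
No

A contradictory subset is {-x - 3y = 3, x² < 25, y > 9}. No integer assignment can satisfy these jointly:

  - -x - 3y = 3: is a linear equation tying the variables together
  - x² < 25: restricts x to |x| ≤ 4
  - y > 9: bounds one variable relative to a constant

Range argument: with x ∈ [-4, 4], y ∈ [10, ∞], the left side of the equation is at most -26, but the right side is 3 > -26. No integer solution exists.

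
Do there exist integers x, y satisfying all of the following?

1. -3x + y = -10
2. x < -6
Yes

Take x = -7, y = -31. Substituting into each constraint:
  (1) -3(-7) + (-31) = -10 ✓
  (2) -7 < -6 ✓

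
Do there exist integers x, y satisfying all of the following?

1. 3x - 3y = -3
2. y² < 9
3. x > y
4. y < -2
No

A contradictory subset is {3x - 3y = -3, x > y}. No integer assignment can satisfy these jointly:

  - 3x - 3y = -3: is a linear equation tying the variables together
  - x > y: bounds one variable relative to another variable

From the equation, x − y = -1, i.e. x − y = -1; but x > y requires x − y ≥ 1. Contradiction.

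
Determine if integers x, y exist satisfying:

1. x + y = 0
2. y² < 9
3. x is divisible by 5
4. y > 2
No

A contradictory subset is {y² < 9, y > 2}. No integer assignment can satisfy these jointly:

  - y² < 9: restricts y to |y| ≤ 2
  - y > 2: bounds one variable relative to a constant

Direct contradiction: the bounds on y require y ≥ 3 and y ≤ 2 simultaneously, which is empty.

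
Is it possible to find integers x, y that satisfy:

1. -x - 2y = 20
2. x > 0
Yes

Take x = 2, y = -11. Substituting into each constraint:
  (1) (-2) - 2(-11) = 20 ✓
  (2) 2 > 0 ✓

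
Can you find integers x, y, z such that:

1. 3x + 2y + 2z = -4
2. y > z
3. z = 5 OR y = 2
Yes

Take x = -2, y = 2, z = -1. Substituting into each constraint:
  (1) 3(-2) + 2(2) + 2(-1) = -4 ✓
  (2) 2 > -1 ✓
  (3) y = 2, target 2 ✓ (second branch holds)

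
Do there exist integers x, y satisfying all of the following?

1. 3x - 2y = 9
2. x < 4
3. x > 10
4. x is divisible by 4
No

A contradictory subset is {x < 4, x > 10}. No integer assignment can satisfy these jointly:

  - x < 4: bounds one variable relative to a constant
  - x > 10: bounds one variable relative to a constant

Direct contradiction: the bounds on x require x ≥ 11 and x ≤ 3 simultaneously, which is empty.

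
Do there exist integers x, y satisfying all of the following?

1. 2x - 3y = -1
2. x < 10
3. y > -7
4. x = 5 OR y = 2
No

A contradictory subset is {2x - 3y = -1, x = 5 OR y = 2}. No integer assignment can satisfy these jointly:

  - 2x - 3y = -1: is a linear equation tying the variables together
  - x = 5 OR y = 2: forces a choice: either x = 5 or y = 2

Split on the disjunction (x = 5 OR y = 2):
  • If x = 5: with x = 5, every remaining term of the linear equation is divisible by 3, so the left side is ≡ 0 (mod 3); but the right side -11 ≡ 1 (mod 3). No integers can satisfy it.
  • If y = 2: with y = 2, every remaining term of the linear equation is divisible by 2, so the left side is ≡ 0 (mod 2); but the right side 5 ≡ 1 (mod 2). No integers can satisfy it.
Both branches are infeasible, so the system has no integer solution.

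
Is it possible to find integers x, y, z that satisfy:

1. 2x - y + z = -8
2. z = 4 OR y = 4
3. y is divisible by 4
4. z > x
Yes

Take x = -2, y = 4, z = 0. Substituting into each constraint:
  (1) 2(-2) + (-4) + 0 = -8 ✓
  (2) y = 4, target 4 ✓ (second branch holds)
  (3) 4 = 4 × 1, remainder 0 ✓
  (4) 0 > -2 ✓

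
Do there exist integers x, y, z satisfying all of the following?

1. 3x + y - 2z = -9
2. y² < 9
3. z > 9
Yes

Take x = 5, y = 0, z = 12. Substituting into each constraint:
  (1) 3(5) + 0 - 2(12) = -9 ✓
  (2) y² = (0)² = 0, and 0 < 9 ✓
  (3) 12 > 9 ✓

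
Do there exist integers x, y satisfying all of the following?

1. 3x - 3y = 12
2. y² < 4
Yes

Take x = 4, y = 0. Substituting into each constraint:
  (1) 3(4) - 3(0) = 12 ✓
  (2) y² = (0)² = 0, and 0 < 4 ✓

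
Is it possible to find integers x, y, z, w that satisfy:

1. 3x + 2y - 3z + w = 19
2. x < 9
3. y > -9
Yes

Take x = 0, y = 0, z = -6, w = 1. Substituting into each constraint:
  (1) 3(0) + 2(0) - 3(-6) + 1 = 19 ✓
  (2) 0 < 9 ✓
  (3) 0 > -9 ✓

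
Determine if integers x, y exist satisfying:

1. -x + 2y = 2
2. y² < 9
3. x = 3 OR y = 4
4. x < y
No

A contradictory subset is {-x + 2y = 2, x = 3 OR y = 4, x < y}. No integer assignment can satisfy these jointly:

  - -x + 2y = 2: is a linear equation tying the variables together
  - x = 3 OR y = 4: forces a choice: either x = 3 or y = 4
  - x < y: bounds one variable relative to another variable

Split on the disjunction (x = 3 OR y = 4):
  • If x = 3: with x = 3, every remaining term of the linear equation is divisible by 2, so the left side is ≡ 0 (mod 2); but the right side 5 ≡ 1 (mod 2). No integers can satisfy it.
  • If y = 4: the equation forces x = 6, giving (y, x) = (4, 6), which violates y > x.
Both branches are infeasible, so the system has no integer solution.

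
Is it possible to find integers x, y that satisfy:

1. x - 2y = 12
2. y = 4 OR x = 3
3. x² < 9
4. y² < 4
No

A contradictory subset is {y = 4 OR x = 3, x² < 9, y² < 4}. No integer assignment can satisfy these jointly:

  - y = 4 OR x = 3: forces a choice: either y = 4 or x = 3
  - x² < 9: restricts x to |x| ≤ 2
  - y² < 4: restricts y to |y| ≤ 1

Split on the disjunction (y = 4 OR x = 3):
  • If y = 4: this contradicts y² < 4, which requires |y| ≤ 1.
  • If x = 3: this contradicts x² < 9, which requires |x| ≤ 2.
Both branches are infeasible, so the system has no integer solution.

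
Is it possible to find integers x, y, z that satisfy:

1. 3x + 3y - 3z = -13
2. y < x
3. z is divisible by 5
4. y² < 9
No

Even the single constraint (3x + 3y - 3z = -13) is infeasible over the integers.

  - 3x + 3y - 3z = -13: every term on the left is divisible by 3, so the LHS ≡ 0 (mod 3), but the RHS -13 is not — no integer solution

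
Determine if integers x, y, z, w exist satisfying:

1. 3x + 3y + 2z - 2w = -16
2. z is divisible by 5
Yes

Take x = 0, y = 0, z = 0, w = 8. Substituting into each constraint:
  (1) 3(0) + 3(0) + 2(0) - 2(8) = -16 ✓
  (2) 0 = 5 × 0, remainder 0 ✓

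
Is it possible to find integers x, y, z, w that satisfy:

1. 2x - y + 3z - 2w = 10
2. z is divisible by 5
Yes

Take x = 0, y = 0, z = 0, w = -5. Substituting into each constraint:
  (1) 2(0) + 0 + 3(0) - 2(-5) = 10 ✓
  (2) 0 = 5 × 0, remainder 0 ✓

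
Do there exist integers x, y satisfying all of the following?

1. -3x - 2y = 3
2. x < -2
Yes

Take x = -3, y = 3. Substituting into each constraint:
  (1) -3(-3) - 2(3) = 3 ✓
  (2) -3 < -2 ✓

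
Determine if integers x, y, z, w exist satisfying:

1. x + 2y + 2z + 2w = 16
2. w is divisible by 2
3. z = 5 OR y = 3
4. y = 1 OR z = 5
Yes

Take x = 6, y = 0, z = 5, w = 0. Substituting into each constraint:
  (1) 6 + 2(0) + 2(5) + 2(0) = 16 ✓
  (2) 0 = 2 × 0, remainder 0 ✓
  (3) z = 5, target 5 ✓ (first branch holds)
  (4) z = 5, target 5 ✓ (second branch holds)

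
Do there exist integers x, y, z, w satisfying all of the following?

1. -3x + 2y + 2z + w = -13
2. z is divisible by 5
Yes

Take x = 5, y = 0, z = 0, w = 2. Substituting into each constraint:
  (1) -3(5) + 2(0) + 2(0) + 2 = -13 ✓
  (2) 0 = 5 × 0, remainder 0 ✓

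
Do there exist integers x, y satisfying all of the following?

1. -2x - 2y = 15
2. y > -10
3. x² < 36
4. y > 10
No

Even the single constraint (-2x - 2y = 15) is infeasible over the integers.

  - -2x - 2y = 15: every term on the left is divisible by 2, so the LHS ≡ 0 (mod 2), but the RHS 15 is not — no integer solution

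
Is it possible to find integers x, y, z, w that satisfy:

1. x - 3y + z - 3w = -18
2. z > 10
Yes

Take x = 0, y = 10, z = 12, w = 0. Substituting into each constraint:
  (1) 0 - 3(10) + 12 - 3(0) = -18 ✓
  (2) 12 > 10 ✓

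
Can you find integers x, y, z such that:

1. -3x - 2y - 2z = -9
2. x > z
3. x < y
Yes

Take x = 1, y = 3, z = 0. Substituting into each constraint:
  (1) -3(1) - 2(3) - 2(0) = -9 ✓
  (2) 1 > 0 ✓
  (3) 1 < 3 ✓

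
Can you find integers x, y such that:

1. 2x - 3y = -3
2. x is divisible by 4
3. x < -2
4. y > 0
No

A contradictory subset is {2x - 3y = -3, x < -2, y > 0}. No integer assignment can satisfy these jointly:

  - 2x - 3y = -3: is a linear equation tying the variables together
  - x < -2: bounds one variable relative to a constant
  - y > 0: bounds one variable relative to a constant

Range argument: with x ∈ [−∞, -3], y ∈ [1, ∞], the left side of the equation is at most -9, but the right side is -3 > -9. No integer solution exists.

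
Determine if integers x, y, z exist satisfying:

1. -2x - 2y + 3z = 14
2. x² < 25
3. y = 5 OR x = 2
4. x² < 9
Yes

Take x = 2, y = -9, z = 0. Substituting into each constraint:
  (1) -2(2) - 2(-9) + 3(0) = 14 ✓
  (2) x² = (2)² = 4, and 4 < 25 ✓
  (3) x = 2, target 2 ✓ (second branch holds)
  (4) x² = (2)² = 4, and 4 < 9 ✓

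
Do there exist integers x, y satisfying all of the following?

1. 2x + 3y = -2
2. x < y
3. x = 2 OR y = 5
No

The full constraint system is jointly infeasible over the integers. Each constraint and what it forces:

  - 2x + 3y = -2: is a linear equation tying the variables together
  - x < y: bounds one variable relative to another variable
  - x = 2 OR y = 5: forces a choice: either x = 2 or y = 5

Split on the disjunction (x = 2 OR y = 5):
  • If x = 2: the equation forces y = -2, giving (x, y) = (2, -2), which violates y > x.
  • If y = 5: with y = 5, every remaining term of the linear equation is divisible by 2, so the left side is ≡ 0 (mod 2); but the right side -17 ≡ 1 (mod 2). No integers can satisfy it.
Both branches are infeasible, so the system has no integer solution.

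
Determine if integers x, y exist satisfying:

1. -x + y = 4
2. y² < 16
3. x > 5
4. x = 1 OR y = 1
No

A contradictory subset is {-x + y = 4, x > 5, x = 1 OR y = 1}. No integer assignment can satisfy these jointly:

  - -x + y = 4: is a linear equation tying the variables together
  - x > 5: bounds one variable relative to a constant
  - x = 1 OR y = 1: forces a choice: either x = 1 or y = 1

Split on the disjunction (x = 1 OR y = 1):
  • If x = 1: this contradicts the bound x ≥ 6.
  • If y = 1: the equation forces x = -3, which contradicts the bound x ≥ 6.
Both branches are infeasible, so the system has no integer solution.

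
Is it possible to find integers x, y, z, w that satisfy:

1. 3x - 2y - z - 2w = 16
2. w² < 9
Yes

Take x = 0, y = 0, z = -16, w = 0. Substituting into each constraint:
  (1) 3(0) - 2(0) + 16 - 2(0) = 16 ✓
  (2) w² = (0)² = 0, and 0 < 9 ✓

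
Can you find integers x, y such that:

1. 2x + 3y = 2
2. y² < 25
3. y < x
Yes

Take x = 1, y = 0. Substituting into each constraint:
  (1) 2(1) + 3(0) = 2 ✓
  (2) y² = (0)² = 0, and 0 < 25 ✓
  (3) 0 < 1 ✓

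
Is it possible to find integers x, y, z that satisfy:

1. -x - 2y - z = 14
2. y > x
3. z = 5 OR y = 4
Yes

Take x = 3, y = 4, z = -25. Substituting into each constraint:
  (1) (-3) - 2(4) + 25 = 14 ✓
  (2) 4 > 3 ✓
  (3) y = 4, target 4 ✓ (second branch holds)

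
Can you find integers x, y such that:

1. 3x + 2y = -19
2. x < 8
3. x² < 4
Yes

Take x = -1, y = -8. Substituting into each constraint:
  (1) 3(-1) + 2(-8) = -19 ✓
  (2) -1 < 8 ✓
  (3) x² = (-1)² = 1, and 1 < 4 ✓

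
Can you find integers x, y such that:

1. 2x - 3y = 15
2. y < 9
Yes

Take x = 9, y = 1. Substituting into each constraint:
  (1) 2(9) - 3(1) = 15 ✓
  (2) 1 < 9 ✓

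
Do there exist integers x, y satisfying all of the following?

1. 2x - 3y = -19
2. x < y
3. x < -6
Yes

Take x = -8, y = 1. Substituting into each constraint:
  (1) 2(-8) - 3(1) = -19 ✓
  (2) -8 < 1 ✓
  (3) -8 < -6 ✓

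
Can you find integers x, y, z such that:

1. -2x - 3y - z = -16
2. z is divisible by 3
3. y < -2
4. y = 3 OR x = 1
No

The full constraint system is jointly infeasible over the integers. Each constraint and what it forces:

  - -2x - 3y - z = -16: is a linear equation tying the variables together
  - z is divisible by 3: restricts z to multiples of 3
  - y < -2: bounds one variable relative to a constant
  - y = 3 OR x = 1: forces a choice: either y = 3 or x = 1

Split on the disjunction (y = 3 OR x = 1):
  • If y = 3: this contradicts the bound y ≤ -3.
  • If x = 1: with x = 1, writing z = 3z', every remaining term of the linear equation is divisible by 3, so the left side is ≡ 0 (mod 3); but the right side -14 ≡ 1 (mod 3). No integers can satisfy it.
Both branches are infeasible, so the system has no integer solution.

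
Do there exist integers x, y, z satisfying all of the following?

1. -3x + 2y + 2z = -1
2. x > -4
Yes

Take x = 1, y = 0, z = 1. Substituting into each constraint:
  (1) -3(1) + 2(0) + 2(1) = -1 ✓
  (2) 1 > -4 ✓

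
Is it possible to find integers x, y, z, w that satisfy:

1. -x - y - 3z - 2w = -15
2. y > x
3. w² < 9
Yes

Take x = 1, y = 2, z = 4, w = 0. Substituting into each constraint:
  (1) (-1) + (-2) - 3(4) - 2(0) = -15 ✓
  (2) 2 > 1 ✓
  (3) w² = (0)² = 0, and 0 < 9 ✓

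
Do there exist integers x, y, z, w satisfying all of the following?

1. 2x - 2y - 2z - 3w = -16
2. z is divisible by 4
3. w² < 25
Yes

Take x = -8, y = 0, z = 0, w = 0. Substituting into each constraint:
  (1) 2(-8) - 2(0) - 2(0) - 3(0) = -16 ✓
  (2) 0 = 4 × 0, remainder 0 ✓
  (3) w² = (0)² = 0, and 0 < 25 ✓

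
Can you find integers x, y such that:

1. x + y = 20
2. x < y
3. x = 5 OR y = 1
Yes

Take x = 5, y = 15. Substituting into each constraint:
  (1) 5 + 15 = 20 ✓
  (2) 5 < 15 ✓
  (3) x = 5, target 5 ✓ (first branch holds)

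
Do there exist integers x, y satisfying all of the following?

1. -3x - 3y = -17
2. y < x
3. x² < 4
No

Even the single constraint (-3x - 3y = -17) is infeasible over the integers.

  - -3x - 3y = -17: every term on the left is divisible by 3, so the LHS ≡ 0 (mod 3), but the RHS -17 is not — no integer solution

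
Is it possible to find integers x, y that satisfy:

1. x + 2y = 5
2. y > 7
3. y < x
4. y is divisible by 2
No

A contradictory subset is {x + 2y = 5, y > 7, y < x}. No integer assignment can satisfy these jointly:

  - x + 2y = 5: is a linear equation tying the variables together
  - y > 7: bounds one variable relative to a constant
  - y < x: bounds one variable relative to another variable

Propagating the comparison: x > y and y ≥ 8 give x ≥ 9. Range argument: with x ∈ [9, ∞], y ∈ [8, ∞], the left side of the equation is at least 25, but the right side is 5 < 25. No integer solution exists.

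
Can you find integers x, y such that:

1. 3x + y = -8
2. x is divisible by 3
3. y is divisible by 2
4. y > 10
Yes

Take x = -12, y = 28. Substituting into each constraint:
  (1) 3(-12) + 28 = -8 ✓
  (2) -12 = 3 × -4, remainder 0 ✓
  (3) 28 = 2 × 14, remainder 0 ✓
  (4) 28 > 10 ✓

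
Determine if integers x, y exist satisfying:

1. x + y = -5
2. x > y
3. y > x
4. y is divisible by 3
No

A contradictory subset is {x > y, y > x}. No integer assignment can satisfy these jointly:

  - x > y: bounds one variable relative to another variable
  - y > x: bounds one variable relative to another variable

Direct contradiction: x > y and y > x cannot both hold.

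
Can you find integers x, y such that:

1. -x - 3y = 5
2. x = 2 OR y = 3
Yes

Take x = -14, y = 3. Substituting into each constraint:
  (1) 14 - 3(3) = 5 ✓
  (2) y = 3, target 3 ✓ (second branch holds)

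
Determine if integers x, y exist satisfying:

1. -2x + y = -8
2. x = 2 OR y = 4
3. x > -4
Yes

Take x = 6, y = 4. Substituting into each constraint:
  (1) -2(6) + 4 = -8 ✓
  (2) y = 4, target 4 ✓ (second branch holds)
  (3) 6 > -4 ✓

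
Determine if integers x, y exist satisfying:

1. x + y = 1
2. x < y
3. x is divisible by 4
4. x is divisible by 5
Yes

Take x = 0, y = 1. Substituting into each constraint:
  (1) 0 + 1 = 1 ✓
  (2) 0 < 1 ✓
  (3) 0 = 4 × 0, remainder 0 ✓
  (4) 0 = 5 × 0, remainder 0 ✓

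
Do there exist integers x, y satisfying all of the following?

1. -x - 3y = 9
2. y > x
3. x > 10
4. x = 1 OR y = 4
No

A contradictory subset is {-x - 3y = 9, y > x, x > 10}. No integer assignment can satisfy these jointly:

  - -x - 3y = 9: is a linear equation tying the variables together
  - y > x: bounds one variable relative to another variable
  - x > 10: bounds one variable relative to a constant

Propagating the comparison: y > x and x ≥ 11 give y ≥ 12. Range argument: with x ∈ [11, ∞], y ∈ [12, ∞], the left side of the equation is at most -47, but the right side is 9 > -47. No integer solution exists.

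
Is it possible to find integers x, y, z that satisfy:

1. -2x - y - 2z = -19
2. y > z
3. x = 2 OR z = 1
Yes

Take x = 1, y = 15, z = 1. Substituting into each constraint:
  (1) -2(1) + (-15) - 2(1) = -19 ✓
  (2) 15 > 1 ✓
  (3) z = 1, target 1 ✓ (second branch holds)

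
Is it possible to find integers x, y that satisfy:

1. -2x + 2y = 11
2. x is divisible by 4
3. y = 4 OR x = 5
No

Even the single constraint (-2x + 2y = 11) is infeasible over the integers.

  - -2x + 2y = 11: every term on the left is divisible by 2, so the LHS ≡ 0 (mod 2), but the RHS 11 is not — no integer solution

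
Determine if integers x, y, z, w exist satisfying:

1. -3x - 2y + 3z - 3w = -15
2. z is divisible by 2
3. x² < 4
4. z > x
Yes

Take x = -1, y = 9, z = 0, w = 0. Substituting into each constraint:
  (1) -3(-1) - 2(9) + 3(0) - 3(0) = -15 ✓
  (2) 0 = 2 × 0, remainder 0 ✓
  (3) x² = (-1)² = 1, and 1 < 4 ✓
  (4) 0 > -1 ✓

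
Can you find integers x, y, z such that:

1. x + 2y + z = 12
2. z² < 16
Yes

Take x = 12, y = 0, z = 0. Substituting into each constraint:
  (1) 12 + 2(0) + 0 = 12 ✓
  (2) z² = (0)² = 0, and 0 < 16 ✓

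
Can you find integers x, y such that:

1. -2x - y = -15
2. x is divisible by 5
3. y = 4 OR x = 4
No

The full constraint system is jointly infeasible over the integers. Each constraint and what it forces:

  - -2x - y = -15: is a linear equation tying the variables together
  - x is divisible by 5: restricts x to multiples of 5
  - y = 4 OR x = 4: forces a choice: either y = 4 or x = 4

Split on the disjunction (y = 4 OR x = 4):
  • If y = 4: with y = 4, writing x = 5x', every remaining term of the linear equation is divisible by 10, so the left side is ≡ 0 (mod 10); but the right side -11 ≡ 9 (mod 10). No integers can satisfy it.
  • If x = 4: this contradicts the divisibility constraint — 4 is not a multiple of 5.
Both branches are infeasible, so the system has no integer solution.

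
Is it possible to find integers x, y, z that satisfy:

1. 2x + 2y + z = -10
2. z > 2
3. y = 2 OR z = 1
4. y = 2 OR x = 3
Yes

Take x = -9, y = 2, z = 4. Substituting into each constraint:
  (1) 2(-9) + 2(2) + 4 = -10 ✓
  (2) 4 > 2 ✓
  (3) y = 2, target 2 ✓ (first branch holds)
  (4) y = 2, target 2 ✓ (first branch holds)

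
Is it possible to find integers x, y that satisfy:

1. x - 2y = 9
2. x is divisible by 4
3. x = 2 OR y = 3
No

The full constraint system is jointly infeasible over the integers. Each constraint and what it forces:

  - x - 2y = 9: is a linear equation tying the variables together
  - x is divisible by 4: restricts x to multiples of 4
  - x = 2 OR y = 3: forces a choice: either x = 2 or y = 3

Modular obstruction: writing x = 4x', every remaining term of the linear equation is divisible by 2, so the left side is ≡ 0 (mod 2); but the right side 9 ≡ 1 (mod 2). No integers can satisfy it.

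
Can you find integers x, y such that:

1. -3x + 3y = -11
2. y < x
No

Even the single constraint (-3x + 3y = -11) is infeasible over the integers.

  - -3x + 3y = -11: every term on the left is divisible by 3, so the LHS ≡ 0 (mod 3), but the RHS -11 is not — no integer solution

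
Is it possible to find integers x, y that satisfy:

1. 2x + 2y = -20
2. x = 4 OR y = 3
Yes

Take x = 4, y = -14. Substituting into each constraint:
  (1) 2(4) + 2(-14) = -20 ✓
  (2) x = 4, target 4 ✓ (first branch holds)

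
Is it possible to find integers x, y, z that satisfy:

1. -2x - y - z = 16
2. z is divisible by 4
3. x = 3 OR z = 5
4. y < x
Yes

Take x = 3, y = -22, z = 0. Substituting into each constraint:
  (1) -2(3) + 22 + 0 = 16 ✓
  (2) 0 = 4 × 0, remainder 0 ✓
  (3) x = 3, target 3 ✓ (first branch holds)
  (4) -22 < 3 ✓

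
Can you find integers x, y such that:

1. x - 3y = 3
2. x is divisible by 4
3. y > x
Yes

Take x = -12, y = -5. Substituting into each constraint:
  (1) (-12) - 3(-5) = 3 ✓
  (2) -12 = 4 × -3, remainder 0 ✓
  (3) -5 > -12 ✓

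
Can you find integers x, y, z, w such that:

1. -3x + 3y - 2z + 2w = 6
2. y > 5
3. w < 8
Yes

Take x = 0, y = 6, z = 0, w = -6. Substituting into each constraint:
  (1) -3(0) + 3(6) - 2(0) + 2(-6) = 6 ✓
  (2) 6 > 5 ✓
  (3) -6 < 8 ✓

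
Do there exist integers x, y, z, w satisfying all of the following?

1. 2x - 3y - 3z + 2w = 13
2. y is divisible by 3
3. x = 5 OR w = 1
Yes

Take x = 5, y = 0, z = -1, w = 0. Substituting into each constraint:
  (1) 2(5) - 3(0) - 3(-1) + 2(0) = 13 ✓
  (2) 0 = 3 × 0, remainder 0 ✓
  (3) x = 5, target 5 ✓ (first branch holds)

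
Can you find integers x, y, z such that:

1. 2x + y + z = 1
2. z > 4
Yes

Take x = 0, y = -4, z = 5. Substituting into each constraint:
  (1) 2(0) + (-4) + 5 = 1 ✓
  (2) 5 > 4 ✓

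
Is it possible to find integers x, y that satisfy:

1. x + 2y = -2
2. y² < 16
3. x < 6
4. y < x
Yes

Take x = 0, y = -1. Substituting into each constraint:
  (1) 0 + 2(-1) = -2 ✓
  (2) y² = (-1)² = 1, and 1 < 16 ✓
  (3) 0 < 6 ✓
  (4) -1 < 0 ✓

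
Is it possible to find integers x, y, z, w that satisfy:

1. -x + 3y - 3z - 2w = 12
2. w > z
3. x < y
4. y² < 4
Yes

Take x = -1, y = 0, z = -3, w = -1. Substituting into each constraint:
  (1) 1 + 3(0) - 3(-3) - 2(-1) = 12 ✓
  (2) -1 > -3 ✓
  (3) -1 < 0 ✓
  (4) y² = (0)² = 0, and 0 < 4 ✓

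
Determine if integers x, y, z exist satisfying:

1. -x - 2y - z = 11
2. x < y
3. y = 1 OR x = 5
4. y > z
Yes

Take x = 0, y = 1, z = -13. Substituting into each constraint:
  (1) 0 - 2(1) + 13 = 11 ✓
  (2) 0 < 1 ✓
  (3) y = 1, target 1 ✓ (first branch holds)
  (4) 1 > -13 ✓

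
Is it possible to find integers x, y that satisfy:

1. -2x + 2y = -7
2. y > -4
No

Even the single constraint (-2x + 2y = -7) is infeasible over the integers.

  - -2x + 2y = -7: every term on the left is divisible by 2, so the LHS ≡ 0 (mod 2), but the RHS -7 is not — no integer solution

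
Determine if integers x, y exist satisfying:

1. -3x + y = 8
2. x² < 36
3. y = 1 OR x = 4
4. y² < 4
No

A contradictory subset is {-3x + y = 8, y = 1 OR x = 4, y² < 4}. No integer assignment can satisfy these jointly:

  - -3x + y = 8: is a linear equation tying the variables together
  - y = 1 OR x = 4: forces a choice: either y = 1 or x = 4
  - y² < 4: restricts y to |y| ≤ 1

Split on the disjunction (y = 1 OR x = 4):
  • If y = 1: with y = 1, every remaining term of the linear equation is divisible by 3, so the left side is ≡ 0 (mod 3); but the right side 7 ≡ 1 (mod 3). No integers can satisfy it.
  • If x = 4: the equation forces y = 20, but y² < 4 requires |y| ≤ 1.
Both branches are infeasible, so the system has no integer solution.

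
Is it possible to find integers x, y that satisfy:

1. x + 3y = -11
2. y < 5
Yes

Take x = -11, y = 0. Substituting into each constraint:
  (1) (-11) + 3(0) = -11 ✓
  (2) 0 < 5 ✓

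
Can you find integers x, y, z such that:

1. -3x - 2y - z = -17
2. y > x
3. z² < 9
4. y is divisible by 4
Yes

Take x = -3, y = 12, z = 2. Substituting into each constraint:
  (1) -3(-3) - 2(12) + (-2) = -17 ✓
  (2) 12 > -3 ✓
  (3) z² = (2)² = 4, and 4 < 9 ✓
  (4) 12 = 4 × 3, remainder 0 ✓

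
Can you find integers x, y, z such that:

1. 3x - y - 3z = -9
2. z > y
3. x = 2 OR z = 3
Yes

Take x = 0, y = 0, z = 3. Substituting into each constraint:
  (1) 3(0) + 0 - 3(3) = -9 ✓
  (2) 3 > 0 ✓
  (3) z = 3, target 3 ✓ (second branch holds)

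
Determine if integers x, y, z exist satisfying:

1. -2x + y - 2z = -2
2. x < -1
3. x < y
Yes

Take x = -2, y = 0, z = 3. Substituting into each constraint:
  (1) -2(-2) + 0 - 2(3) = -2 ✓
  (2) -2 < -1 ✓
  (3) -2 < 0 ✓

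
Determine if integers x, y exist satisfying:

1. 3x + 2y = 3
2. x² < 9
Yes

Take x = 1, y = 0. Substituting into each constraint:
  (1) 3(1) + 2(0) = 3 ✓
  (2) x² = (1)² = 1, and 1 < 9 ✓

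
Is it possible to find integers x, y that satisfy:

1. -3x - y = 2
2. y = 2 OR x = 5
Yes

Take x = 5, y = -17. Substituting into each constraint:
  (1) -3(5) + 17 = 2 ✓
  (2) x = 5, target 5 ✓ (second branch holds)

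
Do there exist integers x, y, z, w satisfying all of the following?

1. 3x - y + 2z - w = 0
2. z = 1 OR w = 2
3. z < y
Yes

Take x = 1, y = 2, z = 1, w = 3. Substituting into each constraint:
  (1) 3(1) + (-2) + 2(1) + (-3) = 0 ✓
  (2) z = 1, target 1 ✓ (first branch holds)
  (3) 1 < 2 ✓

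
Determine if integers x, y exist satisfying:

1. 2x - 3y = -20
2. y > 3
Yes

Take x = -4, y = 4. Substituting into each constraint:
  (1) 2(-4) - 3(4) = -20 ✓
  (2) 4 > 3 ✓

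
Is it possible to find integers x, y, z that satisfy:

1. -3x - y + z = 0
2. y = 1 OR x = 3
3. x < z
Yes

Take x = 3, y = -5, z = 4. Substituting into each constraint:
  (1) -3(3) + 5 + 4 = 0 ✓
  (2) x = 3, target 3 ✓ (second branch holds)
  (3) 3 < 4 ✓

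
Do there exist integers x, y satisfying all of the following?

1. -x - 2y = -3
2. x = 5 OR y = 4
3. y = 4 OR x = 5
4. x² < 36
Yes

Take x = 5, y = -1. Substituting into each constraint:
  (1) (-5) - 2(-1) = -3 ✓
  (2) x = 5, target 5 ✓ (first branch holds)
  (3) x = 5, target 5 ✓ (second branch holds)
  (4) x² = (5)² = 25, and 25 < 36 ✓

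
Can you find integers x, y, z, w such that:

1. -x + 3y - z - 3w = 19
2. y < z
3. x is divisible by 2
Yes

Take x = 0, y = 1, z = 2, w = -6. Substituting into each constraint:
  (1) 0 + 3(1) + (-2) - 3(-6) = 19 ✓
  (2) 1 < 2 ✓
  (3) 0 = 2 × 0, remainder 0 ✓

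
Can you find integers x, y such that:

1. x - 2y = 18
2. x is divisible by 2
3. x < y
Yes

Take x = -20, y = -19. Substituting into each constraint:
  (1) (-20) - 2(-19) = 18 ✓
  (2) -20 = 2 × -10, remainder 0 ✓
  (3) -20 < -19 ✓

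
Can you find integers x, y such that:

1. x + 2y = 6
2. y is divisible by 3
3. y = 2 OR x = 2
No

The full constraint system is jointly infeasible over the integers. Each constraint and what it forces:

  - x + 2y = 6: is a linear equation tying the variables together
  - y is divisible by 3: restricts y to multiples of 3
  - y = 2 OR x = 2: forces a choice: either y = 2 or x = 2

Split on the disjunction (y = 2 OR x = 2):
  • If y = 2: this contradicts the divisibility constraint — 2 is not a multiple of 3.
  • If x = 2: with x = 2, writing y = 3y', every remaining term of the linear equation is divisible by 6, so the left side is ≡ 0 (mod 6); but the right side 4 ≡ 4 (mod 6). No integers can satisfy it.
Both branches are infeasible, so the system has no integer solution.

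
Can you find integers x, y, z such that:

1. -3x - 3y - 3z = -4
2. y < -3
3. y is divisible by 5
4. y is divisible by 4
No

Even the single constraint (-3x - 3y - 3z = -4) is infeasible over the integers.

  - -3x - 3y - 3z = -4: every term on the left is divisible by 3, so the LHS ≡ 0 (mod 3), but the RHS -4 is not — no integer solution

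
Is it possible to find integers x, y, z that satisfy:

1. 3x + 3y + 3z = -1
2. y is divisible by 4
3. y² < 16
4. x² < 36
No

Even the single constraint (3x + 3y + 3z = -1) is infeasible over the integers.

  - 3x + 3y + 3z = -1: every term on the left is divisible by 3, so the LHS ≡ 0 (mod 3), but the RHS -1 is not — no integer solution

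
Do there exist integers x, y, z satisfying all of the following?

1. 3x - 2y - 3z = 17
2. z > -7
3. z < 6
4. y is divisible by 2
Yes

Take x = 7, y = 2, z = 0. Substituting into each constraint:
  (1) 3(7) - 2(2) - 3(0) = 17 ✓
  (2) 0 > -7 ✓
  (3) 0 < 6 ✓
  (4) 2 = 2 × 1, remainder 0 ✓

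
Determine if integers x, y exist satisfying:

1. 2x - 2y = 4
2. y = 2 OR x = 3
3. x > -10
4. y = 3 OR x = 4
Yes

Take x = 4, y = 2. Substituting into each constraint:
  (1) 2(4) - 2(2) = 4 ✓
  (2) y = 2, target 2 ✓ (first branch holds)
  (3) 4 > -10 ✓
  (4) x = 4, target 4 ✓ (second branch holds)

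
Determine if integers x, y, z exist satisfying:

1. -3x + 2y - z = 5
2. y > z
Yes

Take x = -1, y = 1, z = 0. Substituting into each constraint:
  (1) -3(-1) + 2(1) + 0 = 5 ✓
  (2) 1 > 0 ✓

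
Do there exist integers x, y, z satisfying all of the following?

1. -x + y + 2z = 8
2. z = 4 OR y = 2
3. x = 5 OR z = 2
Yes

Take x = -2, y = 2, z = 2. Substituting into each constraint:
  (1) 2 + 2 + 2(2) = 8 ✓
  (2) y = 2, target 2 ✓ (second branch holds)
  (3) z = 2, target 2 ✓ (second branch holds)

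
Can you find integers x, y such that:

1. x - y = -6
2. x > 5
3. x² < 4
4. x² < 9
No

A contradictory subset is {x > 5, x² < 4}. No integer assignment can satisfy these jointly:

  - x > 5: bounds one variable relative to a constant
  - x² < 4: restricts x to |x| ≤ 1

Direct contradiction: the bounds on x require x ≥ 6 and x ≤ 1 simultaneously, which is empty.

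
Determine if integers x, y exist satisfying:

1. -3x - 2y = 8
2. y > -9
Yes

Take x = 0, y = -4. Substituting into each constraint:
  (1) -3(0) - 2(-4) = 8 ✓
  (2) -4 > -9 ✓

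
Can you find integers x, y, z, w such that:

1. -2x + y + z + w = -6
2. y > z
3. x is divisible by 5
Yes

Take x = 0, y = 0, z = -1, w = -5. Substituting into each constraint:
  (1) -2(0) + 0 + (-1) + (-5) = -6 ✓
  (2) 0 > -1 ✓
  (3) 0 = 5 × 0, remainder 0 ✓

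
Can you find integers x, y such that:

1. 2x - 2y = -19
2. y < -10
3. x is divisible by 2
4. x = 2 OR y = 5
No

Even the single constraint (2x - 2y = -19) is infeasible over the integers.

  - 2x - 2y = -19: every term on the left is divisible by 2, so the LHS ≡ 0 (mod 2), but the RHS -19 is not — no integer solution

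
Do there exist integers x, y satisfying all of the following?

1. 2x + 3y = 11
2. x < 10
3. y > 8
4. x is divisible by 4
Yes

Take x = -8, y = 9. Substituting into each constraint:
  (1) 2(-8) + 3(9) = 11 ✓
  (2) -8 < 10 ✓
  (3) 9 > 8 ✓
  (4) -8 = 4 × -2, remainder 0 ✓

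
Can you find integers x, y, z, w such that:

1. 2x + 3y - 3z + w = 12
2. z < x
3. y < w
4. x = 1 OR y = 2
Yes

Take x = 1, y = 2, z = 0, w = 4. Substituting into each constraint:
  (1) 2(1) + 3(2) - 3(0) + 4 = 12 ✓
  (2) 0 < 1 ✓
  (3) 2 < 4 ✓
  (4) x = 1, target 1 ✓ (first branch holds)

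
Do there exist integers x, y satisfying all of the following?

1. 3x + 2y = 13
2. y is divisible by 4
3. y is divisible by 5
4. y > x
Yes

Take x = -9, y = 20. Substituting into each constraint:
  (1) 3(-9) + 2(20) = 13 ✓
  (2) 20 = 4 × 5, remainder 0 ✓
  (3) 20 = 5 × 4, remainder 0 ✓
  (4) 20 > -9 ✓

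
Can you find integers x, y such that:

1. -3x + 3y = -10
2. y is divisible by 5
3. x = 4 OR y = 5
No

Even the single constraint (-3x + 3y = -10) is infeasible over the integers.

  - -3x + 3y = -10: every term on the left is divisible by 3, so the LHS ≡ 0 (mod 3), but the RHS -10 is not — no integer solution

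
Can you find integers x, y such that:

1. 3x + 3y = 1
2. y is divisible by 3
No

Even the single constraint (3x + 3y = 1) is infeasible over the integers.

  - 3x + 3y = 1: every term on the left is divisible by 3, so the LHS ≡ 0 (mod 3), but the RHS 1 is not — no integer solution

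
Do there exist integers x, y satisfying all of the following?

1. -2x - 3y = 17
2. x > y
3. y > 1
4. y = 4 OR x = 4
No

A contradictory subset is {-2x - 3y = 17, x > y, y > 1}. No integer assignment can satisfy these jointly:

  - -2x - 3y = 17: is a linear equation tying the variables together
  - x > y: bounds one variable relative to another variable
  - y > 1: bounds one variable relative to a constant

Propagating the comparison: x > y and y ≥ 2 give x ≥ 3. Range argument: with x ∈ [3, ∞], y ∈ [2, ∞], the left side of the equation is at most -12, but the right side is 17 > -12. No integer solution exists.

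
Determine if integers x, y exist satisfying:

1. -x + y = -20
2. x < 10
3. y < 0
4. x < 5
Yes

Take x = 0, y = -20. Substituting into each constraint:
  (1) 0 + (-20) = -20 ✓
  (2) 0 < 10 ✓
  (3) -20 < 0 ✓
  (4) 0 < 5 ✓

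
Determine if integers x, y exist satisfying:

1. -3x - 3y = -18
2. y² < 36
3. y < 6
Yes

Take x = 1, y = 5. Substituting into each constraint:
  (1) -3(1) - 3(5) = -18 ✓
  (2) y² = (5)² = 25, and 25 < 36 ✓
  (3) 5 < 6 ✓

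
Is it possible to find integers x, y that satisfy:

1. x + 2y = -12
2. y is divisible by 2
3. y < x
Yes

Take x = 0, y = -6. Substituting into each constraint:
  (1) 0 + 2(-6) = -12 ✓
  (2) -6 = 2 × -3, remainder 0 ✓
  (3) -6 < 0 ✓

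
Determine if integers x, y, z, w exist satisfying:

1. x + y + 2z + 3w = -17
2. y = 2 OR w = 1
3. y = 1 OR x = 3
Yes

Take x = 3, y = -23, z = 0, w = 1. Substituting into each constraint:
  (1) 3 + (-23) + 2(0) + 3(1) = -17 ✓
  (2) w = 1, target 1 ✓ (second branch holds)
  (3) x = 3, target 3 ✓ (second branch holds)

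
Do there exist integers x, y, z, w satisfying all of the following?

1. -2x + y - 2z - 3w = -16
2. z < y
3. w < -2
Yes

Take x = 15, y = 0, z = -1, w = -4. Substituting into each constraint:
  (1) -2(15) + 0 - 2(-1) - 3(-4) = -16 ✓
  (2) -1 < 0 ✓
  (3) -4 < -2 ✓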